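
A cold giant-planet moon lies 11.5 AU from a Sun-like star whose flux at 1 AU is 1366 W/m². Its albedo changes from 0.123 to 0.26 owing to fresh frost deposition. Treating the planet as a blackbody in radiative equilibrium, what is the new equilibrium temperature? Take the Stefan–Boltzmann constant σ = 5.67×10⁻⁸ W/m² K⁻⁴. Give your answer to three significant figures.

Flux at the orbit: S = 1366/(11.5)² = 10.33 W/m².
T₂ = [S(1−α₂)/(4σ)]^(1/4) = [10.33·0.74/(4σ)]^(1/4) = 76.19 K.

76.2 kelvin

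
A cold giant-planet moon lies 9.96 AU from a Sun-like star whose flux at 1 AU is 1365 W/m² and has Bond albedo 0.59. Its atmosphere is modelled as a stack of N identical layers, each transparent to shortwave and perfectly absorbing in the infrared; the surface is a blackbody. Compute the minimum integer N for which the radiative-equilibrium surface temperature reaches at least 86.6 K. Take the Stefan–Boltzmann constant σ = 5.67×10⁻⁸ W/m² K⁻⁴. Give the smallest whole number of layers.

2

By the inverse-square law, S = 1365/9.96² = 13.76 W/m².
The effective emission temperature is T_e = [S(1−α)/(4σ)]^¼ = 70.62 K.
T_s = (N+1)^(1/4)·T_e ≥ 86.6 K requires N+1 ≥ (T_s/T_e)⁴ = (86.6/70.62)⁴ = 2.261.
Rounding up, N = 2.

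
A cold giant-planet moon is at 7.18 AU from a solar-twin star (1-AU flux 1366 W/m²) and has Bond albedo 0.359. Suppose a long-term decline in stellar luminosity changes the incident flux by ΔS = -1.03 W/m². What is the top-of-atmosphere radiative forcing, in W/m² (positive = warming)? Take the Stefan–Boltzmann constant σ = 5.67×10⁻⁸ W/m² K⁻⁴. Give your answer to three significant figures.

By the inverse-square law, S = 1366/7.18² = 26.50 W/m².
TOA radiative forcing: ΔF = (1−α)ΔS/4 = 0.641·(-1.03)/4 = -0.1651 W/m².

-0.165 W/m²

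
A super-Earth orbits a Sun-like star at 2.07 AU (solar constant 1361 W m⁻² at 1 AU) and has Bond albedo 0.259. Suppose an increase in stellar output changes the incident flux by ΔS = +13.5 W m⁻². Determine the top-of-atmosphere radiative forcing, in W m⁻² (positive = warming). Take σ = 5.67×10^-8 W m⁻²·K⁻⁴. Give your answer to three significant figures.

2.50 W m⁻²

Irradiance scales as 1/d², so S = 1361 W m⁻² × (1/2.07)² = 317.6 W m⁻².
TOA radiative forcing: ΔF = (1−α)ΔS/4 = 0.741·(+13.5)/4 = 2.501 W m⁻².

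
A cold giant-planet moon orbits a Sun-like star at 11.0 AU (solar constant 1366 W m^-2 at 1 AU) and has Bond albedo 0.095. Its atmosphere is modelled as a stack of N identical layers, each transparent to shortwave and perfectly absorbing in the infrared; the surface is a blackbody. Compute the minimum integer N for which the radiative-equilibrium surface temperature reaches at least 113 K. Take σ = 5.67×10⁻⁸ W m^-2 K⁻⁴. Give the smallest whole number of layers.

3

Irradiance scales as 1/d², so S = 1366 W m^-2 × (1/11.0)² = 11.29 W m^-2.
Top-of-atmosphere balance: σT_e⁴ = S(1−α)/4 = 2.554 W m^-2 → T_e = 81.93 K.
Need (N+1)T_e⁴ ≥ T_s⁴, i.e. N+1 ≥ (113/81.93)⁴ = 3.619.
The minimum whole number is N = 3.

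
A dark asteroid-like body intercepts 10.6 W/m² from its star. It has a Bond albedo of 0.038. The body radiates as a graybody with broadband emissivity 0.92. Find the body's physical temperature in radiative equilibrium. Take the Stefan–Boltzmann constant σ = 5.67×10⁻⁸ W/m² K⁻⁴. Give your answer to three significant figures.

83.6 K

The planet absorbs (1−α)S over its disc πR² and re-emits over 4πR², so the mean absorbed flux is (1−0.038)·10.60/4 = 2.549 W/m².
Equating to εσT⁴ with ε = 0.92: T = (2.549/0.92σ)^(1/4) = 83.61 K.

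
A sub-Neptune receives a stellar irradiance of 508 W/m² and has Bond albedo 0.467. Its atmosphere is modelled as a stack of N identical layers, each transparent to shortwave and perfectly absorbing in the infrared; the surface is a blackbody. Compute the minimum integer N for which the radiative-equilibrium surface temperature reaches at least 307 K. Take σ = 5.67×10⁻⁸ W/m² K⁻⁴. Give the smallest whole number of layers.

7

The effective emission temperature is T_e = [S(1−α)/(4σ)]^¼ = 185.9 K.
T_s = (N+1)^(1/4)·T_e ≥ 307 K requires N+1 ≥ (T_s/T_e)⁴ = (307/185.9)⁴ = 7.441.
Rounding up, N = 7.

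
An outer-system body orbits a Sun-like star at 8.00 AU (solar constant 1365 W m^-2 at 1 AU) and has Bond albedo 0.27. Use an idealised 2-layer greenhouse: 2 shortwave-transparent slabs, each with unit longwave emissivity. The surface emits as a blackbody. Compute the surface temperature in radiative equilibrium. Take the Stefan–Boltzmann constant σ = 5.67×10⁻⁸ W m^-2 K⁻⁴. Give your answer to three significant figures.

120 K

Irradiance scales as 1/d², so S = 1365 W m^-2 × (1/8.00)² = 21.33 W m^-2.
The effective emission temperature is T_e = [S(1−α)/(4σ)]^¼ = 91.02 K.
For an N-layer opaque stack, T_s⁴ = (N+1)T_e⁴, hence T_s = (3)^(1/4)×91.02 K = 119.8 K.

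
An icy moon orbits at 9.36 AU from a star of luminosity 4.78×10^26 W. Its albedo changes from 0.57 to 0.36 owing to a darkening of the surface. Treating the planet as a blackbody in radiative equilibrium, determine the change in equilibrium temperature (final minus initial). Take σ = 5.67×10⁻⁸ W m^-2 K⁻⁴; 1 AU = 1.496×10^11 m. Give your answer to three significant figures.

d = 9.36 × 1.496×10^11 m = 1.400×10^12 m.
S = L/(4πd²) = 19.40 W m^-2.
Before: T₁ = [19.40·0.43/(4σ)]^(1/4) = 77.88 K.
After:  T₂ = [19.40·0.64/(4σ)]^(1/4) = 86.02 K.
Change: 86.02 − 77.88 = 8.141 K.

8.14 K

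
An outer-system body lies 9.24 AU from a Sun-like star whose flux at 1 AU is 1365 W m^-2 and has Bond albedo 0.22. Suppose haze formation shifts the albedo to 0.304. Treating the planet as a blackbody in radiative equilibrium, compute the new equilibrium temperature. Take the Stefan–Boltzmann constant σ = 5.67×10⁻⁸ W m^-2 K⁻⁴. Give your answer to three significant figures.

83.7 kelvin

By the inverse-square law, S = 1365/9.24² = 15.99 W m^-2.
New equilibrium: T₂ = [(1−0.304)·15.99/(4σ)]^(1/4) = 83.69 K.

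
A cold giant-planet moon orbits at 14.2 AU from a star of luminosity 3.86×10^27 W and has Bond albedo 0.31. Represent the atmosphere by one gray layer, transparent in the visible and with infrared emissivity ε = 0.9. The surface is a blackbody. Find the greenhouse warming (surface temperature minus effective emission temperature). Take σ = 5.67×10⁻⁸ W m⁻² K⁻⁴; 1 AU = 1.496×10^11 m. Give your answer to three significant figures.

19.3 K

d = 14.2 × 1.496×10^11 m = 2.124×10^12 m.
Flux at the orbit: S = L/(4πd²) = 3.86×10^27/(4π·(2.12×10^12)²) = 68.07 W m⁻².
At the top of the atmosphere, σT_e⁴ = S(1−α)/4 = 11.74 W m⁻², giving T_e = 120.0 K.
The surface balance (absorbed SW + ε·downward IR = σT_s⁴) with T_a⁴ = T_s⁴/2 reduces to T_s = T_e·[2/(2−ε)]^¼ = 139.3 K.
Greenhouse warming: T_s − T_e = 19.34 K.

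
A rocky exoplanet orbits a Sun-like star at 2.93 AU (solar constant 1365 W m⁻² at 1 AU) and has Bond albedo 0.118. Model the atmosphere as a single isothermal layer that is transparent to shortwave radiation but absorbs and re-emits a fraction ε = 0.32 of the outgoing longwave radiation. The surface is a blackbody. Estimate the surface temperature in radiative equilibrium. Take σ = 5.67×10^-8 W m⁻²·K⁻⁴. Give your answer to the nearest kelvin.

Irradiance scales as 1/d², so S = 1365 W m⁻² × (1/2.93)² = 159.0 W m⁻².
Effective emission temperature (TOA balance): σT_e⁴ = S(1−α)/4 = 35.06 W m⁻² → T_e = 157.7 K.
Surface balance with a leaky layer gives σT_s⁴ = σT_e⁴·2/(2−ε), so T_s = T_e·[2/(2−0.32)]^(1/4) = 164.7 K.

165 kelvin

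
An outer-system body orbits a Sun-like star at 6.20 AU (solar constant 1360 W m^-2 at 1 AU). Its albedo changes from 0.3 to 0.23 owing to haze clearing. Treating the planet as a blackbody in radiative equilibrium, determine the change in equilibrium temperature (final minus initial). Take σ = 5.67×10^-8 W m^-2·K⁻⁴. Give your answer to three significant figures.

Flux at the orbit: S = 1360/(6.20)² = 35.38 W m^-2.
With α = 0.3, T₁ = 102.2 K.
With α = 0.23, T₂ = 104.7 K.
Change: 104.7 − 102.2 = 2.465 K.

2.46 K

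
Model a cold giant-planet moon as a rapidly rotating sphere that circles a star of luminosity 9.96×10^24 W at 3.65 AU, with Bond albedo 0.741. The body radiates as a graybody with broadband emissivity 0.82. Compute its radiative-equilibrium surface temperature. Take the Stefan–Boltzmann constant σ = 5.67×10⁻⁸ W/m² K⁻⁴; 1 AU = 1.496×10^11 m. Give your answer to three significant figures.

d = 3.65 × 1.496×10^11 m = 5.460×10^11 m.
Flux at the orbit: S = L/(4πd²) = 9.96×10^24/(4π·(5.46×10^11)²) = 2.658 W/m².
The planet absorbs (1−α)S over its disc πR² and re-emits over 4πR², so the mean absorbed flux is (1−0.741)·2.658/4 = 0.1721 W/m².
Radiative balance εσT⁴ = 0.1721 gives T = [0.1721/(0.82·σ)]^(1/4) = 43.86 K.

43.9 kelvin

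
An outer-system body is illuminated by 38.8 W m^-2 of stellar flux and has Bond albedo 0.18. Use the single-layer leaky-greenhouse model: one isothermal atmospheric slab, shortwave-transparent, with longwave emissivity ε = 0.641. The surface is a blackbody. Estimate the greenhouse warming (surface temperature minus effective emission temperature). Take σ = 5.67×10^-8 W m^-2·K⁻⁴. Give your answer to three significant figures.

11.0 K

At the top of the atmosphere, σT_e⁴ = S(1−α)/4 = 7.954 W m^-2, giving T_e = 108.8 K.
The surface balance (absorbed SW + ε·downward IR = σT_s⁴) with T_a⁴ = T_s⁴/2 reduces to T_s = T_e·[2/(2−ε)]^¼ = 119.9 K.
T_s − T_e = 119.9 − 108.8 = 11.04 K.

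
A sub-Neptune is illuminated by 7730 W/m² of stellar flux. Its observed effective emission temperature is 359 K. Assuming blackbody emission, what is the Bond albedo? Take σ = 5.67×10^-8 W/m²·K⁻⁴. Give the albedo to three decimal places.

Rearranging the radiative balance, α = 1 − 4σT⁴/S.
σT⁴ = 941.8 W/m², so 4σT⁴ = 3767 W/m².
1−α = 3767/7730 = 0.4874, so α = 0.5126.

0.513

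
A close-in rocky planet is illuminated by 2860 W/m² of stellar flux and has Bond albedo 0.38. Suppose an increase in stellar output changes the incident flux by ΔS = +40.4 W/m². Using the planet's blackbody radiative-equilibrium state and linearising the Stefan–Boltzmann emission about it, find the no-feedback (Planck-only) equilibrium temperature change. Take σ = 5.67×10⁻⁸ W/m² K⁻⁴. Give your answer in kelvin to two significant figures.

Unperturbed T_e = [2860·(1−0.38)/(4σ)]^¼ = 297.4 K.
ΔF = Δ[S(1−α)]/4 = (1−0.38)·+40.4/4 = 6.262 W/m².
Linearising σT⁴ gives d(σT⁴)/dT = 4σT_e³ = 5.963 W/m² per K.
So ΔT₀ = 6.262/5.963 = 1.05 K.

1.1 K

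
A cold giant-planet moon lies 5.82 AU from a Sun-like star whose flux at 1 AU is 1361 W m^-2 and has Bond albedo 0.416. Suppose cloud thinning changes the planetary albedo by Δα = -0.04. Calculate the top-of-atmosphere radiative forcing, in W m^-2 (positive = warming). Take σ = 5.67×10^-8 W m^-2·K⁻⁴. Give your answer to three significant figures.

0.402 W m^-2

Irradiance scales as 1/d², so S = 1361 W m^-2 × (1/5.82)² = 40.18 W m^-2.
TOA radiative forcing: ΔF = −S·Δα/4 = −40.18·(-0.04)/4 = 0.4018 W m^-2.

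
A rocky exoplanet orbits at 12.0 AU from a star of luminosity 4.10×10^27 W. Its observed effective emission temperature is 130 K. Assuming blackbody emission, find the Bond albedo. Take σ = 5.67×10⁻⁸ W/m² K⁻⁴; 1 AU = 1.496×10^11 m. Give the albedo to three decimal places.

d = 12.0 × 1.496×10^11 m = 1.795×10^12 m.
Spreading L over a sphere of radius d: S = 4.10×10^27/(4π·1.80×10^12²) = 101.2 W/m².
Energy balance: S(1−α)/4 = σT⁴, so 1−α = 4σT⁴/S.
σT⁴ = 16.19 W/m², so 4σT⁴ = 64.78 W/m².
1−α = 64.78/101.2 = 0.6398, so α = 0.3602.

0.360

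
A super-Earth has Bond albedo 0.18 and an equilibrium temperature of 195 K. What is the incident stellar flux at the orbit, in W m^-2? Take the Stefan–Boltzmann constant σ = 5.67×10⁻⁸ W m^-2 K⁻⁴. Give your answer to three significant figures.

From S(1−α)/4 = σT⁴: S = 4σT⁴/(1−α).
The emitted flux is σT⁴ = 81.98 W m^-2.
So S = 4×81.98/(1−0.18) = 399.9 W m^-2.

400 W m^-2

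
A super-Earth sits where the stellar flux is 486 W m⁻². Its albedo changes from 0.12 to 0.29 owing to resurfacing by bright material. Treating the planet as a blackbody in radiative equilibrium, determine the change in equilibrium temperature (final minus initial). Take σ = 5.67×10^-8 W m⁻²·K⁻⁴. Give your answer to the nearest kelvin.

-11 K

With α = 0.12, T₁ = 208.4 K.
After:  T₂ = [486.0·0.71/(4σ)]^(1/4) = 197.5 K.
ΔT = T₂ − T₁ = -10.89 K.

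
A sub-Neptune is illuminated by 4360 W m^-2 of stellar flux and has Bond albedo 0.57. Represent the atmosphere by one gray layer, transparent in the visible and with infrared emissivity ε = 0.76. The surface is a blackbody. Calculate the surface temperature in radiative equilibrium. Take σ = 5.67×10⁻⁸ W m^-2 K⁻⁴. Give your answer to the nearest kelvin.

Effective emission temperature (TOA balance): σT_e⁴ = S(1−α)/4 = 468.7 W m^-2 → T_e = 301.5 K.
For a single slab of emissivity ε, T_s⁴ = 2T_e⁴/(2−ε); thus T_s = 301.5·(1.613)^(1/4) = 339.8 K.

340 K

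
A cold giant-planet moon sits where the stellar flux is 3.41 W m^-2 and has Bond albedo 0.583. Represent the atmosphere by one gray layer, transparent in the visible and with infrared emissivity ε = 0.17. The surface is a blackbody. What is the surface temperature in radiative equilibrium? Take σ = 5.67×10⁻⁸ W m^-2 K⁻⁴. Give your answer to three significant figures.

At the top of the atmosphere, σT_e⁴ = S(1−α)/4 = 0.3555 W m^-2, giving T_e = 50.04 K.
The surface balance (absorbed SW + ε·downward IR = σT_s⁴) with T_a⁴ = T_s⁴/2 reduces to T_s = T_e·[2/(2−ε)]^¼ = 51.16 K.

51.2 K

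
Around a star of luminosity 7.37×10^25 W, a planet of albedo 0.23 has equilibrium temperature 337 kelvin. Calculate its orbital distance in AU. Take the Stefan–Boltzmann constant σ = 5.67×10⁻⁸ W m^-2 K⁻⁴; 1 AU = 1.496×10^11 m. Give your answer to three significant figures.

0.263 AU

Energy balance gives S = 4σT⁴/(1−α) = 3799 W m^-2.
S = L/(4πd²) → d = √(L/4πS) = √(7.37×10^25/(4π·3799)) = 3.929×10^10 m = 0.2626 AU.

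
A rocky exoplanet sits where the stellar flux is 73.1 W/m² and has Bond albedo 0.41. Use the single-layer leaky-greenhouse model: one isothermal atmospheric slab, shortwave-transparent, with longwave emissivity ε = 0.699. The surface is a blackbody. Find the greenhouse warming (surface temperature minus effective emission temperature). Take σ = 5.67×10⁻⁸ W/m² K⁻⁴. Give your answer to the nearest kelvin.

The planet radiates to space at T_e = [S(1−α)/(4σ)]^(1/4) = 117.4 K.
For a single slab of emissivity ε, T_s⁴ = 2T_e⁴/(2−ε); thus T_s = 117.4·(1.537)^(1/4) = 130.8 K.
Greenhouse warming: T_s − T_e = 13.33 K.

13 K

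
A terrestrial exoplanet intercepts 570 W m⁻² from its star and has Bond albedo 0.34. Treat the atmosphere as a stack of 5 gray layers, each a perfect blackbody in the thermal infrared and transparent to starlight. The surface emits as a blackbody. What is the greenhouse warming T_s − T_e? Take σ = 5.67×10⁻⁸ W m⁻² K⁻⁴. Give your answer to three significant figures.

OLR = S(1−α)/4 = 94.05 W m⁻²; the top layer radiates at T_e = 201.8 K.
Surface: T_s = (6)^¼·T_e = 315.9 K.
Warming: T_s − T_e = 114.0 K.

114 K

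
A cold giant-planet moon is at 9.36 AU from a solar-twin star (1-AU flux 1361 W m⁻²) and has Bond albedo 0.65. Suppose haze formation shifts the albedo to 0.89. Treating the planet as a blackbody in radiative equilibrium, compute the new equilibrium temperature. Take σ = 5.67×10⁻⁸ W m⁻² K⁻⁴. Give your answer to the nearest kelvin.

By the inverse-square law, S = 1361/9.36² = 15.53 W m⁻².
New equilibrium: T₂ = [(1−0.89)·15.53/(4σ)]^(1/4) = 52.39 K.

52 kelvin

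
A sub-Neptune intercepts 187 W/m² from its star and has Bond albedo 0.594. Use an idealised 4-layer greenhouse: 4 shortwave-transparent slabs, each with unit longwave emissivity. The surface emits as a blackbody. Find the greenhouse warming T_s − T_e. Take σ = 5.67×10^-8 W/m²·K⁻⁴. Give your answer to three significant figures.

The effective emission temperature is T_e = [S(1−α)/(4σ)]^¼ = 135.3 K.
Surface: T_s = (5)^¼·T_e = 202.3 K.
Warming: T_s − T_e = 67.00 K.

67.0 K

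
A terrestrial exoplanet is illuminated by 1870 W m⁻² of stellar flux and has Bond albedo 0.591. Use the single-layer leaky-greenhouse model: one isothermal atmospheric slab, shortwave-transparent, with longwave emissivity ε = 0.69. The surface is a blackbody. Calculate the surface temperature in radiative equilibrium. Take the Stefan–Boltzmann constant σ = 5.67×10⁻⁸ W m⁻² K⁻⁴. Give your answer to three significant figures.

268 K

Effective emission temperature (TOA balance): σT_e⁴ = S(1−α)/4 = 191.2 W m⁻² → T_e = 241.0 K.
Surface balance with a leaky layer gives σT_s⁴ = σT_e⁴·2/(2−ε), so T_s = T_e·[2/(2−0.69)]^(1/4) = 267.9 K.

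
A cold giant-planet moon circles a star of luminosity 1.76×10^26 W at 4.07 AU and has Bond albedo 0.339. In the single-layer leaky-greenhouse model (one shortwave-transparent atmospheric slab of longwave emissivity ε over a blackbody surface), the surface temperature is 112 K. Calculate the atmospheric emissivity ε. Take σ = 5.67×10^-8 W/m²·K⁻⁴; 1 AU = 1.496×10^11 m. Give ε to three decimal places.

d = 4.07 × 1.496×10^11 m = 6.089×10^11 m.
S = L/(4πd²) = 37.78 W/m².
First, T_e = [37.78·(1−0.339)/(4σ)]^(1/4) = 102.4 K.
Inverting T_s⁴ = 2T_e⁴/(2−ε): (T_e/T_s)⁴ = 0.6997, so ε = 2(1 − 0.6997) = 0.6005.

0.601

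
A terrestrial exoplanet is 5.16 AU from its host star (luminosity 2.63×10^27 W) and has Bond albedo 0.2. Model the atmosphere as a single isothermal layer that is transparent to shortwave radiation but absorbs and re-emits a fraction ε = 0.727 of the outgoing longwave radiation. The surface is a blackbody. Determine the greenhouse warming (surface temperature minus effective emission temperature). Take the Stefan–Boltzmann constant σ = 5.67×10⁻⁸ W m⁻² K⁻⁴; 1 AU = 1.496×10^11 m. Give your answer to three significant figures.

22.4 K

d = 5.16 × 1.496×10^11 m = 7.719×10^11 m.
Flux at the orbit: S = L/(4πd²) = 2.63×10^27/(4π·(7.72×10^11)²) = 351.2 W m⁻².
Effective emission temperature (TOA balance): σT_e⁴ = S(1−α)/4 = 70.24 W m⁻² → T_e = 187.6 K.
For a single slab of emissivity ε, T_s⁴ = 2T_e⁴/(2−ε); thus T_s = 187.6·(1.571)^(1/4) = 210.0 K.
The atmosphere warms the surface by 22.43 K.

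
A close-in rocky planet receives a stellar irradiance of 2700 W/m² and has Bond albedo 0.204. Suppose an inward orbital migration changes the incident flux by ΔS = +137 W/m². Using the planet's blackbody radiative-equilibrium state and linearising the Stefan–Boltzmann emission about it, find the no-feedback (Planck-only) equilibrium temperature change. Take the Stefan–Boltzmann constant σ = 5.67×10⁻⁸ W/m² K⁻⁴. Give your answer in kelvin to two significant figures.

4.0 K

Reference equilibrium: T_e = [S(1−α)/(4σ)]^(1/4) = 312.0 K.
Only a fraction (1−α) is absorbed and it's spread over 4πR², so ΔF = (1−α)ΔS/4 = 27.26 W/m².
Planck response: λ_P = 4σT_e³ = 4·5.67×10⁻⁸·(312.0)³ = 6.888 W/m²/K.
ΔT₀ = ΔF/λ_P = 27.26/6.888 = 3.96 K.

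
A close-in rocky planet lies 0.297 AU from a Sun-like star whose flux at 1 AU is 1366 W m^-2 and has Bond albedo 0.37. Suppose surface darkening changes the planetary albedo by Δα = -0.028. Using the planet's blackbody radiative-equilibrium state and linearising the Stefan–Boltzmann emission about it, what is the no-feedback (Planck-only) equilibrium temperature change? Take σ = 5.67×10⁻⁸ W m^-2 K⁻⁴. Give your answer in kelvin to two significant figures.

5.1 K

By the inverse-square law, S = 1366/0.297² = 15490 W m^-2.
Reference equilibrium: T_e = [S(1−α)/(4σ)]^(1/4) = 455.4 K.
TOA radiative forcing: ΔF = −S·Δα/4 = −15490·(-0.028)/4 = 108.4 W m^-2.
Planck response: λ_P = 4σT_e³ = 4·5.67×10⁻⁸·(455.4)³ = 21.42 W m^-2/K.
So ΔT₀ = 108.4/21.42 = 5.06 K.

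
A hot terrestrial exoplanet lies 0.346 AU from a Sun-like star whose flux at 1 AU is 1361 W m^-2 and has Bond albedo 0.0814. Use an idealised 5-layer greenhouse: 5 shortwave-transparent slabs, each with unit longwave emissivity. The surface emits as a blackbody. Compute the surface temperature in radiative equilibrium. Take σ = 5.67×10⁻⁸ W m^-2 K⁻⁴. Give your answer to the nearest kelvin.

725 K

By the inverse-square law, S = 1361/0.346² = 11370 W m^-2.
OLR = S(1−α)/4 = 2611 W m^-2; the top layer radiates at T_e = 463.2 K.
With N = 5 opaque layers, T_s = (N+1)^(1/4)·T_e = 6^(1/4)·463.2 = 725.0 K.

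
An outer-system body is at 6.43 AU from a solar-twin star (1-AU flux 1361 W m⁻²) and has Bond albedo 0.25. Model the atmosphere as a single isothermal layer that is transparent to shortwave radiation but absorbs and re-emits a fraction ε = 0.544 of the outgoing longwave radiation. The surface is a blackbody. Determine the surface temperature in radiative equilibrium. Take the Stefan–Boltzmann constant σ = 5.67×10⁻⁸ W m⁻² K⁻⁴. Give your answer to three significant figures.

111 K

Irradiance scales as 1/d², so S = 1361 W m⁻² × (1/6.43)² = 32.92 W m⁻².
At the top of the atmosphere, σT_e⁴ = S(1−α)/4 = 6.172 W m⁻², giving T_e = 102.1 K.
Surface balance with a leaky layer gives σT_s⁴ = σT_e⁴·2/(2−ε), so T_s = T_e·[2/(2−0.544)]^(1/4) = 110.6 K.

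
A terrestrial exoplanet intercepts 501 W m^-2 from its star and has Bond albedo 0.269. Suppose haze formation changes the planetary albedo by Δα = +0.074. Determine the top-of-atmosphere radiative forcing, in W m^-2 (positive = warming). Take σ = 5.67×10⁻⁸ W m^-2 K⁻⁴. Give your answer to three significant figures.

The change in absorbed flux is Δ[S(1−α)/4] = −SΔα/4 = -9.268 W m^-2.

-9.27 W m^-2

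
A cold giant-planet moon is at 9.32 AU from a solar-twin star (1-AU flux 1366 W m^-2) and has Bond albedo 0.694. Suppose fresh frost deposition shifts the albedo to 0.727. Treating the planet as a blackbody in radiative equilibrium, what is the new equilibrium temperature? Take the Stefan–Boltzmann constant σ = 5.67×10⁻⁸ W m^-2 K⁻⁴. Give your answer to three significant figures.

By the inverse-square law, S = 1366/9.32² = 15.73 W m^-2.
With the new albedo, S(1−α₂)/4 = 1.073 W m^-2, so T₂ = 65.96 K.

66.0 K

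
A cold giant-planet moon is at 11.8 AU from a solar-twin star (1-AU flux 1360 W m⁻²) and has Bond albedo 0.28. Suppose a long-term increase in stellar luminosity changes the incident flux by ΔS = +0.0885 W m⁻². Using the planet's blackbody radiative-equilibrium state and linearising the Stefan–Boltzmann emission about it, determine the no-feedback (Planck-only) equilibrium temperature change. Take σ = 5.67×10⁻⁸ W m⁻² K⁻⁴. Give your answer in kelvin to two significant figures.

By the inverse-square law, S = 1360/11.8² = 9.767 W m⁻².
Reference equilibrium: T_e = [S(1−α)/(4σ)]^(1/4) = 74.62 K.
TOA radiative forcing: ΔF = (1−α)ΔS/4 = 0.72·(+0.0885)/4 = 0.01593 W m⁻².
Planck response: λ_P = 4σT_e³ = 4·5.67×10⁻⁸·(74.62)³ = 0.09424 W m⁻²/K.
ΔT₀ = ΔF/λ_P = 0.01593/0.09424 = 0.169 K.

0.17 K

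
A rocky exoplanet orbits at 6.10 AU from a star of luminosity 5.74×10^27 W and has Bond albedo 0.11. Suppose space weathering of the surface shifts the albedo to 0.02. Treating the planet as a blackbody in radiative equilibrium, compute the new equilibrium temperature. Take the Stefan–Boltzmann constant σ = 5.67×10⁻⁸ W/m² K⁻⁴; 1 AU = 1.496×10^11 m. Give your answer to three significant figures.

221 K

Orbital distance: d = 6.10 AU = 9.126×10^11 m.
Spreading L over a sphere of radius d: S = 5.74×10^27/(4π·9.13×10^11²) = 548.5 W/m².
With the new albedo, S(1−α₂)/4 = 134.4 W/m², so T₂ = 220.6 K.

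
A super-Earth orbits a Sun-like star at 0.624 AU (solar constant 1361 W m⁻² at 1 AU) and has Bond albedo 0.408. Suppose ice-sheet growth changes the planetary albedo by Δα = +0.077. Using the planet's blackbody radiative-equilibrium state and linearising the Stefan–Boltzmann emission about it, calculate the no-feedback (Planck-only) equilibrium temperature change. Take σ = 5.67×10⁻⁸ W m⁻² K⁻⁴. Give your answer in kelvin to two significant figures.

Flux at the orbit: S = 1361/(0.624)² = 3495 W m⁻².
Reference equilibrium: T_e = [S(1−α)/(4σ)]^(1/4) = 309.1 K.
The change in absorbed flux is Δ[S(1−α)/4] = −SΔα/4 = -67.29 W m⁻².
Linearising σT⁴ gives d(σT⁴)/dT = 4σT_e³ = 6.695 W m⁻² per K.
So ΔT₀ = -67.29/6.695 = -10.0 K.

-10 kelvin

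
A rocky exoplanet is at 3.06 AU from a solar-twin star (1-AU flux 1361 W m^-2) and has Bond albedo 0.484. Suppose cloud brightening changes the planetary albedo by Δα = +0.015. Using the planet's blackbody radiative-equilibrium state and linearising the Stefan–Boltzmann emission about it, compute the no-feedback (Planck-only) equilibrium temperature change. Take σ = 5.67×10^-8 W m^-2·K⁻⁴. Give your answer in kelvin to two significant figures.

-0.98 K

Flux at the orbit: S = 1361/(3.06)² = 145.4 W m^-2.
Unperturbed T_e = [145.4·(1−0.484)/(4σ)]^¼ = 134.9 K.
ΔF = −(S/4)Δα = −(145.4/4)×(+0.015) = -0.5451 W m^-2.
The Planck feedback parameter is 4σT_e³ = 0.5562 W m^-2/K.
So ΔT₀ = -0.5451/0.5562 = -0.980 K.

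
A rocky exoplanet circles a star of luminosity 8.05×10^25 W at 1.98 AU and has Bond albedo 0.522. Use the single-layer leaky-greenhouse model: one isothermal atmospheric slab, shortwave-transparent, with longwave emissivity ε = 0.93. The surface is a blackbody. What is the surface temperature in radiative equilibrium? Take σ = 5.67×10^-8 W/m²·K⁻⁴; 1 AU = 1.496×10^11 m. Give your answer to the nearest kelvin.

130 K

d = 1.98 × 1.496×10^11 m = 2.962×10^11 m.
Flux at the orbit: S = L/(4πd²) = 8.05×10^25/(4π·(2.96×10^11)²) = 73.01 W/m².
At the top of the atmosphere, σT_e⁴ = S(1−α)/4 = 8.725 W/m², giving T_e = 111.4 K.
Surface balance with a leaky layer gives σT_s⁴ = σT_e⁴·2/(2−ε), so T_s = T_e·[2/(2−0.93)]^(1/4) = 130.2 K.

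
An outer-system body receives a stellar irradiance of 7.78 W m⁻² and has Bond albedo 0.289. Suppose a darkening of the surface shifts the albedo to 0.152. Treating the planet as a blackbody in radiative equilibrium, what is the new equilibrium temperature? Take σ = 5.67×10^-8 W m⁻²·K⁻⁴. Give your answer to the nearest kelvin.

New equilibrium: T₂ = [(1−0.152)·7.780/(4σ)]^(1/4) = 73.44 K.

73 K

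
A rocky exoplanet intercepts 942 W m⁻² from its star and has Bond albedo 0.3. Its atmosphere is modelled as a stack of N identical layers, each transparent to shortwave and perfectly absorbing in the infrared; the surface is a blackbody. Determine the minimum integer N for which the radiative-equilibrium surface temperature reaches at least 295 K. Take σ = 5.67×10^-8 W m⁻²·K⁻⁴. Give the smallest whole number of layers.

2

OLR = S(1−α)/4 = 164.8 W m⁻²; the top layer radiates at T_e = 232.2 K.
T_s = (N+1)^(1/4)·T_e ≥ 295 K requires N+1 ≥ (T_s/T_e)⁴ = (295/232.2)⁴ = 2.605.
Rounding up, N = 2.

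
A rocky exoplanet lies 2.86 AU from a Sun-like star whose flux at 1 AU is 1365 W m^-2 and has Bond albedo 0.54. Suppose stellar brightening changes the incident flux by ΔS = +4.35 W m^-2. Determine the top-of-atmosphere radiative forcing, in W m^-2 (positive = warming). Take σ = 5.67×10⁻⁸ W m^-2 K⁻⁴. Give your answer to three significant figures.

0.500 W m^-2

Irradiance scales as 1/d², so S = 1365 W m^-2 × (1/2.86)² = 166.9 W m^-2.
ΔF = Δ[S(1−α)]/4 = (1−0.54)·+4.35/4 = 0.5002 W m^-2.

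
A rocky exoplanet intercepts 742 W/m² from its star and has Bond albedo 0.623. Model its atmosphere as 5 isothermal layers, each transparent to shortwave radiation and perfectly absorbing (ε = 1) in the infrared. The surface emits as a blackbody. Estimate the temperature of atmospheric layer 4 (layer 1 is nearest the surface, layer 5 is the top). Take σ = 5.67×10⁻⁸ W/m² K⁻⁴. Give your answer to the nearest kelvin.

223 K

Top-of-atmosphere balance: σT_e⁴ = S(1−α)/4 = 69.93 W/m² → T_e = 187.4 K.
In the N-layer model, layer k (counted from the surface) has T_k = (N+1−k)^(1/4)·T_e.
T_4 = (2)^(1/4)·187.4 = 222.9 K.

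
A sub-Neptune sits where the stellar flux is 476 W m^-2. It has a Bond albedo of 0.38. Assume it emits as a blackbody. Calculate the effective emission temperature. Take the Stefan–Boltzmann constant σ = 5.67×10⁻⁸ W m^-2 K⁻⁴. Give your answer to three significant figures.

190 K

The planet absorbs (1−α)S over its disc πR² and re-emits over 4πR², so the mean absorbed flux is (1−0.38)·476.0/4 = 73.78 W m^-2.
In equilibrium σT⁴ equals this, so T = 189.9 K.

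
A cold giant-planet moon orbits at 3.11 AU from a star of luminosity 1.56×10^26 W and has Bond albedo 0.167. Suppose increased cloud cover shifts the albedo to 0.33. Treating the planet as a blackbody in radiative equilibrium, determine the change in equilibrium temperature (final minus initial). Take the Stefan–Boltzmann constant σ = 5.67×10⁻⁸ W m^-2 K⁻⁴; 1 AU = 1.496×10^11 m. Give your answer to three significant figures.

-6.38 K

d = 3.11 × 1.496×10^11 m = 4.653×10^11 m.
Spreading L over a sphere of radius d: S = 1.56×10^26/(4π·4.65×10^11²) = 57.35 W m^-2.
Initial: T₁ = [S(1−0.167)/(4σ)]^(1/4) = 120.5 K.
With α = 0.33, T₂ = 114.1 K.
ΔT = T₂ − T₁ = -6.383 K.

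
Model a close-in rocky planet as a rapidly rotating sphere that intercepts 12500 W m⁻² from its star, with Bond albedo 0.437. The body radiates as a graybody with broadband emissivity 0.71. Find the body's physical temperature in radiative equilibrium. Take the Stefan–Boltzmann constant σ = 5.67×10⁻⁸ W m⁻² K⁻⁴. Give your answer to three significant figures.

Averaging over the sphere, the absorbed flux is S(1−α)/4 = 1759 W m⁻².
Equating to εσT⁴ with ε = 0.71: T = (1759/0.71σ)^(1/4) = 457.2 K.

457 K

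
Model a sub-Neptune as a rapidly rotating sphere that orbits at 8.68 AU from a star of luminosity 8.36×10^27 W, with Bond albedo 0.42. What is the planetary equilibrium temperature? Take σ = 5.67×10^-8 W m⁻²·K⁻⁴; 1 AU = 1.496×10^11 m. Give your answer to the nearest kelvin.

Orbital distance: d = 8.68 AU = 1.299×10^12 m.
S = L/(4πd²) = 394.5 W m⁻².
Absorbed flux (global mean): S(1−α)/4 = 394.5·0.58/4 = 57.21 W m⁻².
Set σT⁴ = 57.21 → T = (57.21/σ)^(1/4) = 178.2 K.

178 kelvin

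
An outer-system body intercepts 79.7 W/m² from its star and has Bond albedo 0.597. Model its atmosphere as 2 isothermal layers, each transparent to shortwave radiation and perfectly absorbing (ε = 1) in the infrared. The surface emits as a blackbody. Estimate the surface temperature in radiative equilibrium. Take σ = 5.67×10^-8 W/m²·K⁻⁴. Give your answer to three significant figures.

The effective emission temperature is T_e = [S(1−α)/(4σ)]^¼ = 109.1 K.
Layer-by-layer balance gives σT_s⁴ = (N+1)σT_e⁴, so T_s = 3^¼·109.1 = 143.6 K.

144 K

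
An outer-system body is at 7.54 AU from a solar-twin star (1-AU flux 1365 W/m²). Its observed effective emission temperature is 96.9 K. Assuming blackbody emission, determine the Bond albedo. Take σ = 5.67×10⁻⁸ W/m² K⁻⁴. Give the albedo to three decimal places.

Irradiance scales as 1/d², so S = 1365 W/m² × (1/7.54)² = 24.01 W/m².
Energy balance: S(1−α)/4 = σT⁴, so 1−α = 4σT⁴/S.
σT⁴ = 4.999 W/m², so 4σT⁴ = 20.00 W/m².
1−α = 20.00/24.01 = 0.8328, so α = 0.1672.

0.167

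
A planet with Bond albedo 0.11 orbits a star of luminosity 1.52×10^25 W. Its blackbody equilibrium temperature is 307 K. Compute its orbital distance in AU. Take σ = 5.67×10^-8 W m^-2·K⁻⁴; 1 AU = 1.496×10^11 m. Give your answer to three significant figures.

0.155 AU

Required flux: S = 4σT⁴/(1−α) = 2264 W m^-2.
S = L/(4πd²) → d = √(L/4πS) = √(1.52×10^25/(4π·2264)) = 2.312×10^10 m = 0.1545 AU.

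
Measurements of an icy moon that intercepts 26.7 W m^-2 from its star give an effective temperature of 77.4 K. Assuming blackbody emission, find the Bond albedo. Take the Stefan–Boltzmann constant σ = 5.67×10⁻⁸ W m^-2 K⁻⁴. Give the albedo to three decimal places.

From σT⁴ = S(1−α)/4 we invert for α: 1−α = 4σT⁴/S.
σT⁴ = 2.035 W m^-2, so 4σT⁴ = 8.140 W m^-2.
Hence α = 1 − 8.140/26.70 = 0.6951.

0.695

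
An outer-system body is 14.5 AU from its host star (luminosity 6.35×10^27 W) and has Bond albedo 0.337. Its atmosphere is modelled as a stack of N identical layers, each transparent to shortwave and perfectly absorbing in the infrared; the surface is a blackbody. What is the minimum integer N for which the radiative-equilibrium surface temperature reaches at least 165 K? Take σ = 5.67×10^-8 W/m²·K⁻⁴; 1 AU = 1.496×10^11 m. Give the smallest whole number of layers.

Orbital distance: d = 14.5 AU = 2.169×10^12 m.
Flux at the orbit: S = L/(4πd²) = 6.35×10^27/(4π·(2.17×10^12)²) = 107.4 W/m².
Top-of-atmosphere balance: σT_e⁴ = S(1−α)/4 = 17.80 W/m² → T_e = 133.1 K.
Since T_s⁴ = (N+1)T_e⁴, we need N ≥ (T_s/T_e)⁴ − 1 = 1.361.
Rounding up, N = 2.

2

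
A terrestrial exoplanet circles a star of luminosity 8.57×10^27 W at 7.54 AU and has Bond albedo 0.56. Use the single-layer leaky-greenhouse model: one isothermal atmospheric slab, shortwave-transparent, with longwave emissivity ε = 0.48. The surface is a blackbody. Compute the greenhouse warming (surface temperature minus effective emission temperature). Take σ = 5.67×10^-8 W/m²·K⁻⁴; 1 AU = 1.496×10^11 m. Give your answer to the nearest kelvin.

Orbital distance: d = 7.54 AU = 1.128×10^12 m.
S = L/(4πd²) = 536.0 W/m².
At the top of the atmosphere, σT_e⁴ = S(1−α)/4 = 58.96 W/m², giving T_e = 179.6 K.
Surface balance with a leaky layer gives σT_s⁴ = σT_e⁴·2/(2−ε), so T_s = T_e·[2/(2−0.48)]^(1/4) = 192.3 K.
T_s − T_e = 192.3 − 179.6 = 12.75 K.

13 K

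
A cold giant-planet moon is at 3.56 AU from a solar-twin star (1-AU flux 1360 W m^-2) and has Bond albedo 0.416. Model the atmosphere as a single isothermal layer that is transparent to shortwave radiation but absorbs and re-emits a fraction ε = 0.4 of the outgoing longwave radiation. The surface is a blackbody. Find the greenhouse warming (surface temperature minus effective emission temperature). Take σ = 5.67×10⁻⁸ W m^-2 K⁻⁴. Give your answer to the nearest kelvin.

7 K

By the inverse-square law, S = 1360/3.56² = 107.3 W m^-2.
The planet radiates to space at T_e = [S(1−α)/(4σ)]^(1/4) = 128.9 K.
The surface balance (absorbed SW + ε·downward IR = σT_s⁴) with T_a⁴ = T_s⁴/2 reduces to T_s = T_e·[2/(2−ε)]^¼ = 136.3 K.
The atmosphere warms the surface by 7.397 K.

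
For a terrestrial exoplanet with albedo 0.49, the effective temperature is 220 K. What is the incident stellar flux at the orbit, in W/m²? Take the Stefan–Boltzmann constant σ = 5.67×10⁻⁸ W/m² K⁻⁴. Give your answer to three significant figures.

From S(1−α)/4 = σT⁴: S = 4σT⁴/(1−α).
σT⁴ = 5.67×10⁻⁸·(220)⁴ = 132.8 W/m².
S = 4·132.8/0.51 = 1042 W/m².

1040 W/m²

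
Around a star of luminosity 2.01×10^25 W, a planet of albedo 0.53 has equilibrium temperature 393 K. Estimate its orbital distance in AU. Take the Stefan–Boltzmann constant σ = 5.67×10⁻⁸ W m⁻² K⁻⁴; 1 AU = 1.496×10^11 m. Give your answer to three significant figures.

0.0788 AU

Required flux: S = 4σT⁴/(1−α) = 11510 W m⁻².
Then d = [L/(4πS)]^(1/2) = 1.179×10^10 m, i.e. 0.07880 AU.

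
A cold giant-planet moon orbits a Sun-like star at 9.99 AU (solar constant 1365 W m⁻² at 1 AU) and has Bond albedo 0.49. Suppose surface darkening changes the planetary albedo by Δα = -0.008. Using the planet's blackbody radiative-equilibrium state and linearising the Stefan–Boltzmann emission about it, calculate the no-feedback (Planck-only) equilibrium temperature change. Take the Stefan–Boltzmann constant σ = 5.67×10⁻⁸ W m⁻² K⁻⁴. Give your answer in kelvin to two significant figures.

Irradiance scales as 1/d², so S = 1365 W m⁻² × (1/9.99)² = 13.68 W m⁻².
Unperturbed T_e = [13.68·(1−0.49)/(4σ)]^¼ = 74.47 K.
TOA radiative forcing: ΔF = −S·Δα/4 = −13.68·(-0.008)/4 = 0.02735 W m⁻².
Planck response: λ_P = 4σT_e³ = 4·5.67×10⁻⁸·(74.47)³ = 0.09367 W m⁻²/K.
Hence the no-feedback warming is ΔF/(4σT_e³) = 0.292 K.

0.29 K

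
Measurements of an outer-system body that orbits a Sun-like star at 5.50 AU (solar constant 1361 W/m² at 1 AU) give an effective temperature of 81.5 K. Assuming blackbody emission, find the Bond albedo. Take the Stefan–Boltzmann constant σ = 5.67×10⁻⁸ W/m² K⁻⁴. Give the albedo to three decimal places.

0.778

Irradiance scales as 1/d², so S = 1361 W/m² × (1/5.50)² = 44.99 W/m².
From σT⁴ = S(1−α)/4 we invert for α: 1−α = 4σT⁴/S.
σT⁴ = 2.502 W/m², so 4σT⁴ = 10.01 W/m².
Hence α = 1 − 10.01/44.99 = 0.7776.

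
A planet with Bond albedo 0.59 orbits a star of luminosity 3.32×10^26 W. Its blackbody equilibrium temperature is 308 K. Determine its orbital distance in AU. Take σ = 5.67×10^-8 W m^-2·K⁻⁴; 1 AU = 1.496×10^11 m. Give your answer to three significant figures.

Energy balance gives S = 4σT⁴/(1−α) = 4978 W m^-2.
From L = 4πd²S, d = √(3.32×10^26/(4π·4978)) = 7.285×10^10 m = 0.4870 AU.

0.487 AU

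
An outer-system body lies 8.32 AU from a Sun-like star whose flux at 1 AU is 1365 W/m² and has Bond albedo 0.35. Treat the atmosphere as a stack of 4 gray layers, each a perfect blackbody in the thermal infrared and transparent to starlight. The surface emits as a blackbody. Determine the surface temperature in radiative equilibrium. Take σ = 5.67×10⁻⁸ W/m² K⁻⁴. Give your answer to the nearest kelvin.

By the inverse-square law, S = 1365/8.32² = 19.72 W/m².
Top-of-atmosphere balance: σT_e⁴ = S(1−α)/4 = 3.204 W/m² → T_e = 86.70 K.
Layer-by-layer balance gives σT_s⁴ = (N+1)σT_e⁴, so T_s = 5^¼·86.70 = 129.7 K.

130 K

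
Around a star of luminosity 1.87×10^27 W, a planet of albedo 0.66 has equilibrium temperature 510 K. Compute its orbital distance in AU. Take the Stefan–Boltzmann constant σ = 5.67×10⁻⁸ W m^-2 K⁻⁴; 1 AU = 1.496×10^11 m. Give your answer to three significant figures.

0.384 AU

The flux needed for this T is 4σT⁴/(1−0.66) = 45130 W m^-2.
S = L/(4πd²) → d = √(L/4πS) = √(1.87×10^27/(4π·45130)) = 5.742×10^10 m = 0.3839 AU.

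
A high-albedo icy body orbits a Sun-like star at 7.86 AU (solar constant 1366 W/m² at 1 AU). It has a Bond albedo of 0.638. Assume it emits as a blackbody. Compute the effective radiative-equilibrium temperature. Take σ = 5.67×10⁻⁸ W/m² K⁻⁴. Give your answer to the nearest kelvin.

By the inverse-square law, S = 1366/7.86² = 22.11 W/m².
The planet absorbs (1−α)S over its disc πR² and re-emits over 4πR², so the mean absorbed flux is (1−0.638)·22.11/4 = 2.001 W/m².
Balancing against σT⁴: T = (2.001/5.67×10⁻⁸)^(1/4) = 77.08 K.

77 kelvin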